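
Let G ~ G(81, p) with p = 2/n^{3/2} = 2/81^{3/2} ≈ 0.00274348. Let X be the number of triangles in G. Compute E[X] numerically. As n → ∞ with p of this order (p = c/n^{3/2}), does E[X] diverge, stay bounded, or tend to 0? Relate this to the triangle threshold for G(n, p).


Number of potential triangles: C(81, 3) = 85320.
Each occurs with probability p³ ≈ (0.00274348)³ ≈ 2.06493983e-08.
By linearity: E[X] = C(81, 3)·p³ ≈ 85320 · 2.06493983e-08 ≈ 0.001762.
Since α = 3/2 > 1, p = c/n^{3/2} = o(1/n) is below the triangle threshold p ~ 1/n. Asymptotically E[X] ~ (c³/6)·n^{3(1−α)} = (2³/6)·n^{-1.5} → 0, so by Markov's inequality G has no triangles w.h.p.

E[X] ≈ 0.001762; in regime p = Θ(1/n^{3/2}) E[X] tends to 0 (below the triangle threshold p ~ 1/n).


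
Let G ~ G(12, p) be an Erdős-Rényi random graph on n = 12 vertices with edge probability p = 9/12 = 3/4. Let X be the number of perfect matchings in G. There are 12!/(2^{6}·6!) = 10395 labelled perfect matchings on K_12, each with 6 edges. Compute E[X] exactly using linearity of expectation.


K_12 has 12!/(2^{6}·6!) = 10395 labelled perfect matchings.
For each such perfect matching H, let X_H = 1 if all 6 edges of H are present in G. Then P[X_H = 1] = p^{6} = (3/4)^{6} = 729/4096.
Summing the indicators: E[X] = Σ_H E[X_H] = 10395 · p^{6} = 10395 · 729/4096 = 7577955/4096.
Numerically: E[X] ≈ 1850.09.

E[X] = 10395 · (3/4)^{6} = 7577955/4096 ≈ 1850.09.


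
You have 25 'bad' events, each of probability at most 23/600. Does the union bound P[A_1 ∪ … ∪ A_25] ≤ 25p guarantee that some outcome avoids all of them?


Union bound: P[∪_{i=1}^{25} A_i] ≤ Σ_i P[A_i] ≤ 25·p = 25·(23/600) = 23/24.
Numerically: 23/24 ≈ 0.958333.
Is 23/24 < 1? YES.
Since P[∪ A_i] ≤ 23/24 < 1, the complement has P[∩ A_i^c] ≥ 1 − 23/24 = 1/24 > 0, so some outcome avoids every A_i.

25·p = 23/24 ≈ 0.958333; existence CERTIFIED by the union bound.


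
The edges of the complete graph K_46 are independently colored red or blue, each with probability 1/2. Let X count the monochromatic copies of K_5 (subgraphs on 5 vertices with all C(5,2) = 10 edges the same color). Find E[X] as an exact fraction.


Let X = Σ_S X_S over the C(46, 5) = 1370754 subsets S of size 5, where X_S = 1 if the K_5 on S is monochromatic.
For a fixed S, the K_5 on S has C(5, 2) = 10 edges. P[all 10 edges red] = (1/2)^10, and likewise for blue, so P[monochromatic] = 2·(1/2)^10 = 2^{1 − 10} = 1/512.
By linearity of expectation: E[X] = C(46, 5) · 2^{1 − 10} = 1370754 · 1/512 = 685377/256.
Numerically: E[X] ≈ 2677.2539.

E[X] = C(46,5)·2^(1−C(5,2)) = 685377/256 ≈ 2677.2539.


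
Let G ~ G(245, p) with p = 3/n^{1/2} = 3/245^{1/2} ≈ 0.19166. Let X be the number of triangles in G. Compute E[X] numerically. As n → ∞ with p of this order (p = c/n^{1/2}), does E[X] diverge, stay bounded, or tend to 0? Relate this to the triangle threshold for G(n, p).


Number of potential triangles: C(245, 3) = 2421090.
Each occurs with probability p³ ≈ (0.19166)³ ≈ 7.0406805e-03.
By linearity: E[X] = C(245, 3)·p³ ≈ 2421090 · 7.0406805e-03 ≈ 17046.12118.
Since α = 1/2 < 1, p = c/n^{1/2} ≫ 1/n is above the triangle threshold p ~ 1/n. Asymptotically E[X] ~ (c³/6)·n^{3(1−α)} = (3³/6)·n^{1.5} → ∞; triangles are abundant w.h.p.

E[X] ≈ 17046.12118; in regime p = Θ(1/n^{1/2}) E[X] diverges (above the triangle threshold p ~ 1/n).


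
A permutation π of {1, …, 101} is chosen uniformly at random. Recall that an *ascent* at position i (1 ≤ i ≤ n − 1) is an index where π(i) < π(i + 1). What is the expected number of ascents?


Write X = Σ X_I over i = 1, …, 100, with X_I the indicator of one ascent.
There are 100 indicators.
For each fixed i, the pair (π(i), π(i+1)) is a uniformly random ordered pair of distinct values from {1, …, 101}; by symmetry P[π(i) < π(i+1)] = 1/2.
By linearity: E[X] = 100 · (1/2) = (101 − 1) · (1/2) = 50 ≈ 50.000.

E[X] = 50 = 50.000.


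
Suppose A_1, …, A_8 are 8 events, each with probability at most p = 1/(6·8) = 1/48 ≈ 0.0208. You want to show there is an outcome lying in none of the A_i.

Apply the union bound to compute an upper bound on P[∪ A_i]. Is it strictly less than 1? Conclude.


Union bound: P[∪_{i=1}^{8} A_i] ≤ Σ_i P[A_i] ≤ 8·p = 8·(1/48) = 1/6.
Numerically: 1/6 ≈ 0.1667.
Is 1/6 < 1? YES.
Since P[∪ A_i] ≤ 1/6 < 1, the complement has P[∩ A_i^c] ≥ 1 − 1/6 = 5/6 > 0, so some outcome avoids every A_i.

8·p = 1/6 ≈ 0.1667; existence CERTIFIED by the union bound.


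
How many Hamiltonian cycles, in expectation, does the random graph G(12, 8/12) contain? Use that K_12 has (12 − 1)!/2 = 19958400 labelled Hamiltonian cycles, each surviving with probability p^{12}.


K_12 has (12 − 1)!/2 = 19958400 labelled Hamiltonian cycles.
For each such Hamiltonian cycle H, let X_H = 1 if all 12 edges of H are present in G. Then P[X_H = 1] = p^{12} = (2/3)^{12} = 4096/531441.
By linearity of expectation: E[X] = Σ_H E[X_H] = 19958400 · p^{12} = 19958400 · 4096/531441 = 1009254400/6561.
Numerically: E[X] ≈ 153826.

E[X] = 19958400 · (2/3)^{12} = 1009254400/6561 ≈ 153826.


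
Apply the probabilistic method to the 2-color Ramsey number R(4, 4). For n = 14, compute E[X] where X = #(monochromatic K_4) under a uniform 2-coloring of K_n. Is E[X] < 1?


E[X] = C(14, 4) · 2^{1 − 6} = 1001 · 2^{−5} = 1001/32.
As a reduced fraction: E[X] = 1001/32 ≈ 31.281250.
Is E[X] < 1? NO.
Since E[X] ≥ 1, the first-moment bound is inconclusive at n = 14; it does NOT by itself certify R(4, 4) > 14.

E[X] = 1001/32 ≈ 31.281250; E[X] ≥ 1; first-moment method inconclusive here.


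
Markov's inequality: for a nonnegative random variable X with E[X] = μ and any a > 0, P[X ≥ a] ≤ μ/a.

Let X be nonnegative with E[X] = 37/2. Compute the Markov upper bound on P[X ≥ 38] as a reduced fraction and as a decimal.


μ = E[X] = 37/2, a = 38.
Markov: P[X ≥ 38] ≤ μ/a = (37/2)/38 = 37/76.
Numerically: ≈ 0.487.
(Since a = 38 > μ = 18.500, the bound 37/76 is < 1 and informative.)

P[X ≥ 38] ≤ 37/76 ≈ 0.487.


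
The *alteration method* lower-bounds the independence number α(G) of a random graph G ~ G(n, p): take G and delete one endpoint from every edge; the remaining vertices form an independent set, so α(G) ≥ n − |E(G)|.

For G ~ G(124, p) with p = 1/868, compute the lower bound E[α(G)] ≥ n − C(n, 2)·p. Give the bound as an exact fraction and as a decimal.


E[|E(G)|] = C(124, 2)·p = 7626 · (1/868) = 123/14.
E[α(G)] ≥ n − E[|E(G)|] = 124 − 123/14 = 1613/14.
Numerically: ≈ 115.21429.
(This is only a lower bound; the true E[α(G)] may be larger.)

E[α(G)] ≥ 1613/14 ≈ 115.21429.


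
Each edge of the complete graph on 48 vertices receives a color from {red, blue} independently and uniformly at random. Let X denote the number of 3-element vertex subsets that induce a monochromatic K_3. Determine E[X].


Let X = Σ_S X_S over the C(48, 3) = 17296 subsets S of size 3, where X_S = 1 if the K_3 on S is monochromatic.
For a fixed S, the K_3 on S has C(3, 2) = 3 edges. P[all 3 edges red] = (1/2)^3, and likewise for blue, so P[monochromatic] = 2·(1/2)^3 = 2^{1 − 3} = 1/4.
By linearity: E[X] = C(48, 3) · 2^{1 − 3} = 17296 · 1/4 = 4324.
Numerically: E[X] ≈ 4324.00000.

E[X] = C(48,3)·2^(1−C(3,2)) = 4324 ≈ 4324.00000.


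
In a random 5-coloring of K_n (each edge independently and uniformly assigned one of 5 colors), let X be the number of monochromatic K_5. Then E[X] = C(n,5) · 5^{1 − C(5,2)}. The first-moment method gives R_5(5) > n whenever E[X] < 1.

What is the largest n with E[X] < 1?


We need C(n, 5) · 5^{1 − 10} < 1, i.e. C(n, 5) < 5^{10 − 1} = 1953125.
Check values of n near the boundary:
  n = 46: C(46, 5) = 1370754; 1370754 < 1953125? YES
  n = 47: C(47, 5) = 1533939; 1533939 < 1953125? YES
  n = 48: C(48, 5) = 1712304; 1712304 < 1953125? YES
  n = 49: C(49, 5) = 1906884; 1906884 < 1953125? YES
  n = 50: C(50, 5) = 2118760; 2118760 < 1953125? NO
  n = 51: C(51, 5) = 2349060; 2349060 < 1953125? NO
  n = 52: C(52, 5) = 2598960; 2598960 < 1953125? NO
The largest n with C(n, 5) < 1953125 is n = 49 (where E[X] = 1906884/1953125 ≈ 0.97632). Hence R_5(5) > 49, i.e. R_5(5) ≥ 50.

Largest n = 49; hence R_5(5) > 49.


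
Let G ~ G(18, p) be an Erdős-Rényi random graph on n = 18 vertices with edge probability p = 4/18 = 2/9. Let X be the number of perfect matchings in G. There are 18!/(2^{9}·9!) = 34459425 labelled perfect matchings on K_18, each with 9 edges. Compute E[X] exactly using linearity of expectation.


K_18 has 18!/(2^{9}·9!) = 34459425 labelled perfect matchings.
For each such perfect matching H, let X_H = 1 if all 9 edges of H are present in G. Then P[X_H = 1] = p^{9} = (2/9)^{9} = 512/387420489.
By linearity: E[X] = Σ_H E[X_H] = 34459425 · p^{9} = 34459425 · 512/387420489 = 217817600/4782969.
Numerically: E[X] ≈ 45.5.

E[X] = 34459425 · (2/9)^{9} = 217817600/4782969 ≈ 45.5.


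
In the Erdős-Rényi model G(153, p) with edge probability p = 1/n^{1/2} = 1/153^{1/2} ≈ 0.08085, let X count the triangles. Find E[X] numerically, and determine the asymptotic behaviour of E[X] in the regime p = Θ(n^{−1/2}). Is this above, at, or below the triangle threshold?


Number of potential triangles: C(153, 3) = 585276.
Each occurs with probability p³ ≈ (0.08085)³ ≈ 5.284001e-04.
By linearity: E[X] = C(153, 3)·p³ ≈ 585276 · 5.284001e-04 ≈ 309.2599.
Since α = 1/2 < 1, p = c/n^{1/2} ≫ 1/n is above the triangle threshold p ~ 1/n. Asymptotically E[X] ~ (c³/6)·n^{3(1−α)} = (1³/6)·n^{1.5} → ∞; triangles are abundant w.h.p.

E[X] ≈ 309.2599; in regime p = Θ(1/n^{1/2}) E[X] diverges (above the triangle threshold p ~ 1/n).


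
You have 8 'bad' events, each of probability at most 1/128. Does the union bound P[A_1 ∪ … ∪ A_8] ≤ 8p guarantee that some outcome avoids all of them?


Union bound: P[∪_{i=1}^{8} A_i] ≤ Σ_i P[A_i] ≤ 8·p = 8·(1/128) = 1/16.
Numerically: 1/16 ≈ 0.062.
Is 1/16 < 1? YES.
Since P[∪ A_i] ≤ 1/16 < 1, the complement has P[∩ A_i^c] ≥ 1 − 1/16 = 15/16 > 0, so some outcome avoids every A_i.

8·p = 1/16 ≈ 0.062; existence CERTIFIED by the union bound.


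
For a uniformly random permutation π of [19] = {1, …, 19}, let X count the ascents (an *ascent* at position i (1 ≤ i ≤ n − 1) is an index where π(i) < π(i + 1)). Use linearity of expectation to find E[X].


Write X = Σ X_I over i = 1, …, 18, with X_I the indicator of one ascent.
There are 18 indicators.
For each fixed i, the pair (π(i), π(i+1)) is a uniformly random ordered pair of distinct values from {1, …, 19}; by symmetry P[π(i) < π(i+1)] = 1/2.
By linearity: E[X] = 18 · (1/2) = (19 − 1) · (1/2) = 9 ≈ 9.000000.

E[X] = 9 = 9.000000.


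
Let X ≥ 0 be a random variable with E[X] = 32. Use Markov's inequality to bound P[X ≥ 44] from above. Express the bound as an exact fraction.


μ = E[X] = 32, a = 44.
Markov: P[X ≥ 44] ≤ μ/a = (32)/44 = 8/11.
Numerically: ≈ 0.72727.
(Since a = 44 > μ = 32.00000, the bound 8/11 is < 1 and informative.)

P[X ≥ 44] ≤ 8/11 ≈ 0.72727.


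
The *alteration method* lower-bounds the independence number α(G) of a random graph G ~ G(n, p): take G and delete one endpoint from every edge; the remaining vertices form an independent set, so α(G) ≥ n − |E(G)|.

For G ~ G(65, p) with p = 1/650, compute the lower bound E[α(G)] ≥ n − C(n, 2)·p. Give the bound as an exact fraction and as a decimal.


E[|E(G)|] = C(65, 2)·p = 2080 · (1/650) = 16/5.
E[α(G)] ≥ n − E[|E(G)|] = 65 − 16/5 = 309/5.
Numerically: ≈ 61.800.
(This is only a lower bound; the true E[α(G)] may be larger.)

E[α(G)] ≥ 309/5 ≈ 61.800.


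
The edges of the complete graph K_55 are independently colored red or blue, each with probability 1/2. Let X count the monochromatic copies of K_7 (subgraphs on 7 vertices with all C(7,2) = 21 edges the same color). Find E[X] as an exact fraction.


Let X = Σ_S X_S over the C(55, 7) = 202927725 subsets S of size 7, where X_S = 1 if the K_7 on S is monochromatic.
For a fixed S, the K_7 on S has C(7, 2) = 21 edges. P[all 21 edges red] = (1/2)^21, and likewise for blue, so P[monochromatic] = 2·(1/2)^21 = 2^{1 − 21} = 1/1048576.
By linearity of expectation: E[X] = C(55, 7) · 2^{1 − 21} = 202927725 · 1/1048576 = 202927725/1048576.
Numerically: E[X] ≈ 193.526959.

E[X] = C(55,7)·2^(1−C(7,2)) = 202927725/1048576 ≈ 193.526959.


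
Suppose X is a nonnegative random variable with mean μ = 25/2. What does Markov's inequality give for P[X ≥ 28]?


μ = E[X] = 25/2, a = 28.
Markov: P[X ≥ 28] ≤ μ/a = (25/2)/28 = 25/56.
Numerically: ≈ 0.4464.
(Since a = 28 > μ = 12.5000, the bound 25/56 is < 1 and informative.)

P[X ≥ 28] ≤ 25/56 ≈ 0.4464.


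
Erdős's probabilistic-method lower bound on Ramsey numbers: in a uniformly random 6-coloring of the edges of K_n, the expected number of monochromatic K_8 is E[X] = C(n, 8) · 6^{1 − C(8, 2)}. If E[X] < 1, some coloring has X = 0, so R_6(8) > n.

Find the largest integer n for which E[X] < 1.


We need C(n, 8) · 6^{1 − 28} < 1, i.e. C(n, 8) < 6^{28 − 1} = 1023490369077469249536.
Check values of n near the boundary:
  n = 1594: C(1594, 8) = 1015652773590544255167; 1015652773590544255167 < 1023490369077469249536? YES
  n = 1595: C(1595, 8) = 1020772636343363633895; 1020772636343363633895 < 1023490369077469249536? YES
  n = 1596: C(1596, 8) = 1025915067760710553965; 1025915067760710553965 < 1023490369077469249536? NO
  n = 1597: C(1597, 8) = 1031080153060953275445; 1031080153060953275445 < 1023490369077469249536? NO
The largest n with C(n, 8) < 1023490369077469249536 is n = 1595 (where E[X] = 113419181815929292655/113721152119718805504 ≈ 0.9973446). Hence R_6(8) > 1595, i.e. R_6(8) ≥ 1596.

Largest n = 1595; hence R_6(8) > 1595.


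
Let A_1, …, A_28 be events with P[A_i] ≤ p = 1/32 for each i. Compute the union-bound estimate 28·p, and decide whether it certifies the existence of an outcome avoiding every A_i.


Union bound: P[∪_{i=1}^{28} A_i] ≤ Σ_i P[A_i] ≤ 28·p = 28·(1/32) = 7/8.
Numerically: 7/8 ≈ 0.87500.
Is 7/8 < 1? YES.
Since P[∪ A_i] ≤ 7/8 < 1, the complement has P[∩ A_i^c] ≥ 1 − 7/8 = 1/8 > 0, so some outcome avoids every A_i.

28·p = 7/8 ≈ 0.87500; existence CERTIFIED by the union bound.


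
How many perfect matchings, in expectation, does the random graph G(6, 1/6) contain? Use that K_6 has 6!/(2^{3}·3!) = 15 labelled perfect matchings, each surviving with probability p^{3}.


K_6 has 6!/(2^{3}·3!) = 15 labelled perfect matchings.
For each such perfect matching H, let X_H = 1 if all 3 edges of H are present in G. Then P[X_H = 1] = p^{3} = (1/6)^{3} = 1/216.
Summing the indicators: E[X] = Σ_H E[X_H] = 15 · p^{3} = 15 · 1/216 = 5/72.
Numerically: E[X] ≈ 0.06944.

E[X] = 15 · (1/6)^{3} = 5/72 ≈ 0.06944.


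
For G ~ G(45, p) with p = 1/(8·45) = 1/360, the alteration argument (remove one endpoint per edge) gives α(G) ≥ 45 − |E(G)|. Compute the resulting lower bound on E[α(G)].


E[|E(G)|] = C(45, 2)·p = 990 · (1/360) = 11/4.
E[α(G)] ≥ n − E[|E(G)|] = 45 − 11/4 = 169/4.
Numerically: ≈ 42.250000.
(This is only a lower bound; the true E[α(G)] may be larger.)

E[α(G)] ≥ 169/4 ≈ 42.250000.


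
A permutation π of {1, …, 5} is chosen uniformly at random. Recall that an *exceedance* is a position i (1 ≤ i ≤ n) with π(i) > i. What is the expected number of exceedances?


Write X = Σ_{i=1}^{5} X_i, where X_i = 1_{π(i) > i}.
For each fixed i, π(i) is uniform over {1, …, 5} (marginal of a uniform permutation), so P[π(i) > i] = (n − i)/n. Summing: Σ_{i=1}^{5} (n − i)/n = (0 + 1 + … + 4)/5 = 5(5 − 1)/(2·5) = (5 − 1)/2.
Hence E[X] = Σ_{i=1}^{5} (5 − i)/5 = 2 ≈ 2.00000.

E[X] = 2 = 2.00000.


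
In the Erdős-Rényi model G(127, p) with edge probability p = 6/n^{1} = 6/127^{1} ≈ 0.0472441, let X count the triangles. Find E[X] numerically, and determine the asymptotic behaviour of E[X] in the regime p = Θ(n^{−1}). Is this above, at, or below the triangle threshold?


Number of potential triangles: C(127, 3) = 333375.
Each occurs with probability p³ ≈ (0.0472441)³ ≈ 1.05449030e-04.
By linearity: E[X] = C(127, 3)·p³ ≈ 333375 · 1.05449030e-04 ≈ 35.154070.
Here α = 1, so p = 6/n is exactly at the triangle threshold p ~ 1/n. Asymptotically E[X] → c³/6 = 6³/6 = 36 ≈ 36.000000, a bounded constant. In this regime the triangle count is asymptotically Poisson(c³/6).

E[X] ≈ 35.154070; in regime p = Θ(1/n^{1}) E[X] stays bounded (at the triangle threshold p ~ 1/n).


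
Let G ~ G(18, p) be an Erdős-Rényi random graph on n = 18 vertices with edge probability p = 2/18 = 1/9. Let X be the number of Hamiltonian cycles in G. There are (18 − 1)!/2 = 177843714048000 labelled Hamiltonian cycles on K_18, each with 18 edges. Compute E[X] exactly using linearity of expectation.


K_18 has (18 − 1)!/2 = 177843714048000 labelled Hamiltonian cycles.
For each such Hamiltonian cycle H, let X_H = 1 if all 18 edges of H are present in G. Then P[X_H = 1] = p^{18} = (1/9)^{18} = 1/150094635296999121.
By linearity: E[X] = Σ_H E[X_H] = 177843714048000 · p^{18} = 177843714048000 · 1/150094635296999121 = 243955712000/205891132094649.
Numerically: E[X] ≈ 0.001185.

E[X] = 177843714048000 · (1/9)^{18} = 243955712000/205891132094649 ≈ 0.001185.


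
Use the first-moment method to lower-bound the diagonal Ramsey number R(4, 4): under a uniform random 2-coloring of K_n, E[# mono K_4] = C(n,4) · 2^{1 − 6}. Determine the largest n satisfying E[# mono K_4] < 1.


We need C(n, 4) · 2^{1 − 6} < 1, i.e. C(n, 4) < 2^{6 − 1} = 32.
Check values of n near the boundary:
  n = 4: C(4, 4) = 1; 1 < 32? YES
  n = 5: C(5, 4) = 5; 5 < 32? YES
  n = 6: C(6, 4) = 15; 15 < 32? YES
  n = 7: C(7, 4) = 35; 35 < 32? NO
  n = 8: C(8, 4) = 70; 70 < 32? NO
The largest n with C(n, 4) < 32 is n = 6 (where E[X] = 15/32 ≈ 0.468750). Hence R(4, 4) > 6, i.e. R(4, 4) ≥ 7.

Largest n = 6; hence R(4, 4) > 6.


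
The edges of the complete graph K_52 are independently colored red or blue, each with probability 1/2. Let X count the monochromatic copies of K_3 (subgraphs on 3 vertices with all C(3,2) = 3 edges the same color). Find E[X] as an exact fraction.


Let X = Σ_S X_S over the C(52, 3) = 22100 subsets S of size 3, where X_S = 1 if the K_3 on S is monochromatic.
For a fixed S, the K_3 on S has C(3, 2) = 3 edges. P[all 3 edges red] = (1/2)^3, and likewise for blue, so P[monochromatic] = 2·(1/2)^3 = 2^{1 − 3} = 1/4.
By linearity: E[X] = C(52, 3) · 2^{1 − 3} = 22100 · 1/4 = 5525.
Numerically: E[X] ≈ 5525.00000.

E[X] = C(52,3)·2^(1−C(3,2)) = 5525 ≈ 5525.00000.


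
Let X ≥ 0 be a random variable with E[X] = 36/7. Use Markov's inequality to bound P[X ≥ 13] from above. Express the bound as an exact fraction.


μ = E[X] = 36/7, a = 13.
Markov: P[X ≥ 13] ≤ μ/a = (36/7)/13 = 36/91.
Numerically: ≈ 0.395604.
(Since a = 13 > μ = 5.142857, the bound 36/91 is < 1 and informative.)

P[X ≥ 13] ≤ 36/91 ≈ 0.395604.


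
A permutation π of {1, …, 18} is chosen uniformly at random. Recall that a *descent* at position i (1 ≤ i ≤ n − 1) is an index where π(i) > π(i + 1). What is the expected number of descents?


Write X = Σ X_I over i = 1, …, 17, with X_I the indicator of one descent.
There are 17 indicators.
For each fixed i, the pair (π(i), π(i+1)) is a uniformly random ordered pair of distinct values from {1, …, 18}; by symmetry P[π(i) > π(i+1)] = 1/2.
By linearity: E[X] = 17 · (1/2) = (18 − 1) · (1/2) = 17/2 ≈ 8.5000.

E[X] = 17/2 = 8.5000.


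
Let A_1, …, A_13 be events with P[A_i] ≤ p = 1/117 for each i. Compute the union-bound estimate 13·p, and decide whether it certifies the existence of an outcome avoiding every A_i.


Union bound: P[∪_{i=1}^{13} A_i] ≤ Σ_i P[A_i] ≤ 13·p = 13·(1/117) = 1/9.
Numerically: 1/9 ≈ 0.1111111.
Is 1/9 < 1? YES.
Since P[∪ A_i] ≤ 1/9 < 1, the complement has P[∩ A_i^c] ≥ 1 − 1/9 = 8/9 > 0, so some outcome avoids every A_i.

13·p = 1/9 ≈ 0.1111111; existence CERTIFIED by the union bound.


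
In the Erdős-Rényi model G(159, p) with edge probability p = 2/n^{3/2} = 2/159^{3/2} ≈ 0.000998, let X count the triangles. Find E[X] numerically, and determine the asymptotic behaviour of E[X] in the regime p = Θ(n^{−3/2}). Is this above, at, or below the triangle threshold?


Number of potential triangles: C(159, 3) = 657359.
Each occurs with probability p³ ≈ (0.000998)³ ≈ 9.92665e-10.
By linearity: E[X] = C(159, 3)·p³ ≈ 657359 · 9.92665e-10 ≈ 0.001.
Since α = 3/2 > 1, p = c/n^{3/2} = o(1/n) is below the triangle threshold p ~ 1/n. Asymptotically E[X] ~ (c³/6)·n^{3(1−α)} = (2³/6)·n^{-1.5} → 0, so by Markov's inequality G has no triangles w.h.p.

E[X] ≈ 0.001; in regime p = Θ(1/n^{3/2}) E[X] tends to 0 (below the triangle threshold p ~ 1/n).


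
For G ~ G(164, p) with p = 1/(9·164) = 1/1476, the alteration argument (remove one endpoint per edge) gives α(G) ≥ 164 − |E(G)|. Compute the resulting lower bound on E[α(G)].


E[|E(G)|] = C(164, 2)·p = 13366 · (1/1476) = 163/18.
E[α(G)] ≥ n − E[|E(G)|] = 164 − 163/18 = 2789/18.
Numerically: ≈ 154.9444.
(This is only a lower bound; the true E[α(G)] may be larger.)

E[α(G)] ≥ 2789/18 ≈ 154.9444.


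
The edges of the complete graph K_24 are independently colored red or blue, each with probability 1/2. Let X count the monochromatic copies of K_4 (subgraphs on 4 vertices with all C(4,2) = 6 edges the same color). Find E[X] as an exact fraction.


Let X = Σ_S X_S over the C(24, 4) = 10626 subsets S of size 4, where X_S = 1 if the K_4 on S is monochromatic.
For a fixed S, the K_4 on S has C(4, 2) = 6 edges. P[all 6 edges red] = (1/2)^6, and likewise for blue, so P[monochromatic] = 2·(1/2)^6 = 2^{1 − 6} = 1/32.
By linearity: E[X] = C(24, 4) · 2^{1 − 6} = 10626 · 1/32 = 5313/16.
Numerically: E[X] ≈ 332.06250.

E[X] = C(24,4)·2^(1−C(4,2)) = 5313/16 ≈ 332.06250.


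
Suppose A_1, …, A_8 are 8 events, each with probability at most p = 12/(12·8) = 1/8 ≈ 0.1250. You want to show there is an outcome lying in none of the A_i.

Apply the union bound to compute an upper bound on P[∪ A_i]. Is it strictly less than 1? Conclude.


Union bound: P[∪_{i=1}^{8} A_i] ≤ Σ_i P[A_i] ≤ 8·p = 8·(1/8) = 1.
Numerically: 1 ≈ 1.0000.
Is 1 < 1? NO.
Since the bound 1 is ≥ 1, the union bound is uninformative here; it does NOT by itself certify existence.

8·p = 1 ≈ 1.0000; existence NOT certified by the union bound.


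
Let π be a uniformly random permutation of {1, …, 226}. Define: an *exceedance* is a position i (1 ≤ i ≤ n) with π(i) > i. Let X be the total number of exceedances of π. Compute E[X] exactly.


Write X = Σ_{i=1}^{226} X_i, where X_i = 1_{π(i) > i}.
For each fixed i, π(i) is uniform over {1, …, 226} (marginal of a uniform permutation), so P[π(i) > i] = (n − i)/n. Summing: Σ_{i=1}^{226} (n − i)/n = (0 + 1 + … + 225)/226 = 226(226 − 1)/(2·226) = (226 − 1)/2.
Hence E[X] = Σ_{i=1}^{226} (226 − i)/226 = 225/2 ≈ 112.500000.

E[X] = 225/2 = 112.500000.


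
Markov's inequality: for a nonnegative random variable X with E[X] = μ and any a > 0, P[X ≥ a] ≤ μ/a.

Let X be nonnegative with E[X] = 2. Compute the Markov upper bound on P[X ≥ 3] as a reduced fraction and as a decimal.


μ = E[X] = 2, a = 3.
Markov: P[X ≥ 3] ≤ μ/a = (2)/3 = 2/3.
Numerically: ≈ 0.6667.
(Since a = 3 > μ = 2.0000, the bound 2/3 is < 1 and informative.)

P[X ≥ 3] ≤ 2/3 ≈ 0.6667.


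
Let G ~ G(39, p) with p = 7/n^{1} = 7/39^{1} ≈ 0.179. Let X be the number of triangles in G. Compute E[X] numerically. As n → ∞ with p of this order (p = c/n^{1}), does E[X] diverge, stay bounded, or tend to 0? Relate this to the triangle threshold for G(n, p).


Number of potential triangles: C(39, 3) = 9139.
Each occurs with probability p³ ≈ (0.179)³ ≈ 5.78230e-03.
By linearity: E[X] = C(39, 3)·p³ ≈ 9139 · 5.78230e-03 ≈ 52.844.
Here α = 1, so p = 7/n is exactly at the triangle threshold p ~ 1/n. Asymptotically E[X] → c³/6 = 7³/6 = 343/6 ≈ 57.167, a bounded constant. In this regime the triangle count is asymptotically Poisson(c³/6).

E[X] ≈ 52.844; in regime p = Θ(1/n^{1}) E[X] stays bounded (at the triangle threshold p ~ 1/n).


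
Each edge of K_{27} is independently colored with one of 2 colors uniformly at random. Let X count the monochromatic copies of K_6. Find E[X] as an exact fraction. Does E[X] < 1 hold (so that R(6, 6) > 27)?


E[X] = C(27, 6) · 2^{1 − 15} = 296010 · 2^{−14} = 296010/16384.
As a reduced fraction: E[X] = 148005/8192 ≈ 18.0670166.
Is E[X] < 1? NO.
Since E[X] ≥ 1, the first-moment bound is inconclusive at n = 27; it does NOT by itself certify R(6, 6) > 27.

E[X] = 148005/8192 ≈ 18.0670166; E[X] ≥ 1; first-moment method inconclusive here.


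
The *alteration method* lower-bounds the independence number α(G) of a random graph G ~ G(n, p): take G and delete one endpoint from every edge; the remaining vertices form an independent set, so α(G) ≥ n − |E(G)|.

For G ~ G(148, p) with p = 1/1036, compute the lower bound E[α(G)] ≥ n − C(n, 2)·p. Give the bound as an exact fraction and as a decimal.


E[|E(G)|] = C(148, 2)·p = 10878 · (1/1036) = 21/2.
E[α(G)] ≥ n − E[|E(G)|] = 148 − 21/2 = 275/2.
Numerically: ≈ 137.500.
(This is only a lower bound; the true E[α(G)] may be larger.)

E[α(G)] ≥ 275/2 ≈ 137.500.


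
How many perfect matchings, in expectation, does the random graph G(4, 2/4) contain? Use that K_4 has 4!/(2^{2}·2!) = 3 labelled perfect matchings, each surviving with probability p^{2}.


K_4 has 4!/(2^{2}·2!) = 3 labelled perfect matchings.
For each such perfect matching H, let X_H = 1 if all 2 edges of H are present in G. Then P[X_H = 1] = p^{2} = (1/2)^{2} = 1/4.
By linearity: E[X] = Σ_H E[X_H] = 3 · p^{2} = 3 · 1/4 = 3/4.
Numerically: E[X] ≈ 0.75.

E[X] = 3 · (1/2)^{2} = 3/4 ≈ 0.75.


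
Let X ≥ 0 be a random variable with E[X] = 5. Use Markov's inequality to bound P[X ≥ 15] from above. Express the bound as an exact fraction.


μ = E[X] = 5, a = 15.
Markov: P[X ≥ 15] ≤ μ/a = (5)/15 = 1/3.
Numerically: ≈ 0.33333.
(Since a = 15 > μ = 5.00000, the bound 1/3 is < 1 and informative.)

P[X ≥ 15] ≤ 1/3 ≈ 0.33333.


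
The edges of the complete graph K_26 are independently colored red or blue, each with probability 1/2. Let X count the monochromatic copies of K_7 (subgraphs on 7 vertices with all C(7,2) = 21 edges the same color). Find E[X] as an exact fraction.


Let X = Σ_S X_S over the C(26, 7) = 657800 subsets S of size 7, where X_S = 1 if the K_7 on S is monochromatic.
For a fixed S, the K_7 on S has C(7, 2) = 21 edges. P[all 21 edges red] = (1/2)^21, and likewise for blue, so P[monochromatic] = 2·(1/2)^21 = 2^{1 − 21} = 1/1048576.
By linearity of expectation: E[X] = C(26, 7) · 2^{1 − 21} = 657800 · 1/1048576 = 82225/131072.
Numerically: E[X] ≈ 0.6273.

E[X] = C(26,7)·2^(1−C(7,2)) = 82225/131072 ≈ 0.6273.


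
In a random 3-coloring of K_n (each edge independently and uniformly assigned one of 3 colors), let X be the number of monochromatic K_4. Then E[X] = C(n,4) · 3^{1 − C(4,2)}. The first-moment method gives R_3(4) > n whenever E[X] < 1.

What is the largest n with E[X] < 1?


We need C(n, 4) · 3^{1 − 6} < 1, i.e. C(n, 4) < 3^{6 − 1} = 243.
Check values of n near the boundary:
  n = 5: C(5, 4) = 5; 5 < 243? YES
  n = 6: C(6, 4) = 15; 15 < 243? YES
  n = 7: C(7, 4) = 35; 35 < 243? YES
  n = 8: C(8, 4) = 70; 70 < 243? YES
  n = 9: C(9, 4) = 126; 126 < 243? YES
  n = 10: C(10, 4) = 210; 210 < 243? YES
  n = 11: C(11, 4) = 330; 330 < 243? NO
  n = 12: C(12, 4) = 495; 495 < 243? NO
The largest n with C(n, 4) < 243 is n = 10 (where E[X] = 70/81 ≈ 0.864). Hence R_3(4) > 10, i.e. R_3(4) ≥ 11.

Largest n = 10; hence R_3(4) > 10.


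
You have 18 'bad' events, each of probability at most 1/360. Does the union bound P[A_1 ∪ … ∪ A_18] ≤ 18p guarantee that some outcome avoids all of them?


Union bound: P[∪_{i=1}^{18} A_i] ≤ Σ_i P[A_i] ≤ 18·p = 18·(1/360) = 1/20.
Numerically: 1/20 ≈ 0.0500000.
Is 1/20 < 1? YES.
Since P[∪ A_i] ≤ 1/20 < 1, the complement has P[∩ A_i^c] ≥ 1 − 1/20 = 19/20 > 0, so some outcome avoids every A_i.

18·p = 1/20 ≈ 0.0500000; existence CERTIFIED by the union bound.


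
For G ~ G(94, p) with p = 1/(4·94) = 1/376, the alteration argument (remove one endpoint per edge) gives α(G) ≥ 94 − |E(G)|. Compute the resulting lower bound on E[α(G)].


E[|E(G)|] = C(94, 2)·p = 4371 · (1/376) = 93/8.
E[α(G)] ≥ n − E[|E(G)|] = 94 − 93/8 = 659/8.
Numerically: ≈ 82.3750.
(This is only a lower bound; the true E[α(G)] may be larger.)

E[α(G)] ≥ 659/8 ≈ 82.3750.


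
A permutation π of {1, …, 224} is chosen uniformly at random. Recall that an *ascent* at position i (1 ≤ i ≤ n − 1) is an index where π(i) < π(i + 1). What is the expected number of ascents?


Write X = Σ X_I over i = 1, …, 223, with X_I the indicator of one ascent.
There are 223 indicators.
For each fixed i, the pair (π(i), π(i+1)) is a uniformly random ordered pair of distinct values from {1, …, 224}; by symmetry P[π(i) < π(i+1)] = 1/2.
By linearity: E[X] = 223 · (1/2) = (224 − 1) · (1/2) = 223/2 ≈ 111.5000.

E[X] = 223/2 = 111.5000.


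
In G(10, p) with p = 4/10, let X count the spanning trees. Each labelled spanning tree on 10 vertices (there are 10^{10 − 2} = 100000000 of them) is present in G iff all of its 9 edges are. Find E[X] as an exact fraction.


K_10 has 10^{10 − 2} = 100000000 labelled spanning trees.
For each such spanning tree H, let X_H = 1 if all 9 edges of H are present in G. Then P[X_H = 1] = p^{9} = (2/5)^{9} = 512/1953125.
By linearity: E[X] = Σ_H E[X_H] = 100000000 · p^{9} = 100000000 · 512/1953125 = 131072/5.
Numerically: E[X] ≈ 2.621e+04.

E[X] = 100000000 · (2/5)^{9} = 131072/5 ≈ 2.621e+04.


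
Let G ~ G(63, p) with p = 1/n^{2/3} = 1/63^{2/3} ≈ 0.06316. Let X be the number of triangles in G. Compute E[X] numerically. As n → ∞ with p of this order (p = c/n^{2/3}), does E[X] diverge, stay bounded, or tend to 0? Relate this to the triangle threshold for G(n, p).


Number of potential triangles: C(63, 3) = 39711.
Each occurs with probability p³ ≈ (0.06316)³ ≈ 2.519526e-04.
By linearity: E[X] = C(63, 3)·p³ ≈ 39711 · 2.519526e-04 ≈ 10.0053.
Since α = 2/3 < 1, p = c/n^{2/3} ≫ 1/n is above the triangle threshold p ~ 1/n. Asymptotically E[X] ~ (c³/6)·n^{3(1−α)} = (1³/6)·n^{1} → ∞; triangles are abundant w.h.p.

E[X] ≈ 10.0053; in regime p = Θ(1/n^{2/3}) E[X] diverges (above the triangle threshold p ~ 1/n).


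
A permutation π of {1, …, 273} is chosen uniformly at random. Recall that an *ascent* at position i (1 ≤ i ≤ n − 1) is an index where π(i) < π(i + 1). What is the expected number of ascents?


Write X = Σ X_I over i = 1, …, 272, with X_I the indicator of one ascent.
There are 272 indicators.
For each fixed i, the pair (π(i), π(i+1)) is a uniformly random ordered pair of distinct values from {1, …, 273}; by symmetry P[π(i) < π(i+1)] = 1/2.
By linearity: E[X] = 272 · (1/2) = (273 − 1) · (1/2) = 136 ≈ 136.000000.

E[X] = 136 = 136.000000.


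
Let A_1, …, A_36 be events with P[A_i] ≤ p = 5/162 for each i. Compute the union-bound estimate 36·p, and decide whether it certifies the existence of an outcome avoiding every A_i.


Union bound: P[∪_{i=1}^{36} A_i] ≤ Σ_i P[A_i] ≤ 36·p = 36·(5/162) = 10/9.
Numerically: 10/9 ≈ 1.111.
Is 10/9 < 1? NO.
Since the bound 10/9 is ≥ 1, the union bound is uninformative here; it does NOT by itself certify existence.

36·p = 10/9 ≈ 1.111; existence NOT certified by the union bound.


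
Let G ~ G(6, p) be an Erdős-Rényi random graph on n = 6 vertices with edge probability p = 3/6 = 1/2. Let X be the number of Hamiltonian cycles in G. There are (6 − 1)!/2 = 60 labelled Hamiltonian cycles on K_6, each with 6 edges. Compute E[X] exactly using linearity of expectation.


K_6 has (6 − 1)!/2 = 60 labelled Hamiltonian cycles.
For each such Hamiltonian cycle H, let X_H = 1 if all 6 edges of H are present in G. Then P[X_H = 1] = p^{6} = (1/2)^{6} = 1/64.
Summing the indicators: E[X] = Σ_H E[X_H] = 60 · p^{6} = 60 · 1/64 = 15/16.
Numerically: E[X] ≈ 0.9375.

E[X] = 60 · (1/2)^{6} = 15/16 ≈ 0.9375.


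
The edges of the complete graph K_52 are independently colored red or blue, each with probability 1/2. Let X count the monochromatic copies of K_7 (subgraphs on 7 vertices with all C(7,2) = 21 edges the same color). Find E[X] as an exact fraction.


Let X = Σ_S X_S over the C(52, 7) = 133784560 subsets S of size 7, where X_S = 1 if the K_7 on S is monochromatic.
For a fixed S, the K_7 on S has C(7, 2) = 21 edges. P[all 21 edges red] = (1/2)^21, and likewise for blue, so P[monochromatic] = 2·(1/2)^21 = 2^{1 − 21} = 1/1048576.
Summing: E[X] = C(52, 7) · 2^{1 − 21} = 133784560 · 1/1048576 = 8361535/65536.
Numerically: E[X] ≈ 127.58690.

E[X] = C(52,7)·2^(1−C(7,2)) = 8361535/65536 ≈ 127.58690.


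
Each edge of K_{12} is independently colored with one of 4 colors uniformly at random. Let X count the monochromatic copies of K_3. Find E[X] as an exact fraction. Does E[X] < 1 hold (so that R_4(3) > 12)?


E[X] = C(12, 3) · 4^{1 − 3} = 220 · 4^{−2} = 220/16.
As a reduced fraction: E[X] = 55/4 ≈ 13.75000.
Is E[X] < 1? NO.
Since E[X] ≥ 1, the first-moment bound is inconclusive at n = 12; it does NOT by itself certify R_4(3) > 12.

E[X] = 55/4 ≈ 13.75000; E[X] ≥ 1; first-moment method inconclusive here.


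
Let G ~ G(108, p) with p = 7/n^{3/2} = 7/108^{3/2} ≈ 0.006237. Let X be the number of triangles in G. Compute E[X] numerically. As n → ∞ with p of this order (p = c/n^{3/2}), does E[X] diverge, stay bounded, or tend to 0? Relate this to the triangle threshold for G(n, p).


Number of potential triangles: C(108, 3) = 204156.
Each occurs with probability p³ ≈ (0.006237)³ ≈ 2.425980e-07.
By linearity: E[X] = C(108, 3)·p³ ≈ 204156 · 2.425980e-07 ≈ 0.0495.
Since α = 3/2 > 1, p = c/n^{3/2} = o(1/n) is below the triangle threshold p ~ 1/n. Asymptotically E[X] ~ (c³/6)·n^{3(1−α)} = (7³/6)·n^{-1.5} → 0, so by Markov's inequality G has no triangles w.h.p.

E[X] ≈ 0.0495; in regime p = Θ(1/n^{3/2}) E[X] tends to 0 (below the triangle threshold p ~ 1/n).


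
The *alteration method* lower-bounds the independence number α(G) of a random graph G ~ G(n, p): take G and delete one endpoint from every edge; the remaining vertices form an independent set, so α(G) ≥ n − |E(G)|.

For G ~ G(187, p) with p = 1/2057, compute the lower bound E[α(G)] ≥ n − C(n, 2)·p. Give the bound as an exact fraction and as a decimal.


E[|E(G)|] = C(187, 2)·p = 17391 · (1/2057) = 93/11.
E[α(G)] ≥ n − E[|E(G)|] = 187 − 93/11 = 1964/11.
Numerically: ≈ 178.545.
(This is only a lower bound; the true E[α(G)] may be larger.)

E[α(G)] ≥ 1964/11 ≈ 178.545.


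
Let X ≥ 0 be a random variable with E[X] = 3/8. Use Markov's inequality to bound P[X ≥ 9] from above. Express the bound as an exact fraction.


μ = E[X] = 3/8, a = 9.
Markov: P[X ≥ 9] ≤ μ/a = (3/8)/9 = 1/24.
Numerically: ≈ 0.04167.
(Since a = 9 > μ = 0.37500, the bound 1/24 is < 1 and informative.)

P[X ≥ 9] ≤ 1/24 ≈ 0.04167.


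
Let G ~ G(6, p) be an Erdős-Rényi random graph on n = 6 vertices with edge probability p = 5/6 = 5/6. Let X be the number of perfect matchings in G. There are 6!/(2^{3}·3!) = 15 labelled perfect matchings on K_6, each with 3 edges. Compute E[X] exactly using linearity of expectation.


K_6 has 6!/(2^{3}·3!) = 15 labelled perfect matchings.
For each such perfect matching H, let X_H = 1 if all 3 edges of H are present in G. Then P[X_H = 1] = p^{3} = (5/6)^{3} = 125/216.
Summing the indicators: E[X] = Σ_H E[X_H] = 15 · p^{3} = 15 · 125/216 = 625/72.
Numerically: E[X] ≈ 8.6806.

E[X] = 15 · (5/6)^{3} = 625/72 ≈ 8.6806.


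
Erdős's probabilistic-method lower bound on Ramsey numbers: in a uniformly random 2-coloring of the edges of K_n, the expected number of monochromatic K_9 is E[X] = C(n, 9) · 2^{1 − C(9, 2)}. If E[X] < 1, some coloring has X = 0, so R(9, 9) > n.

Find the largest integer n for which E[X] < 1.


We need C(n, 9) · 2^{1 − 36} < 1, i.e. C(n, 9) < 2^{36 − 1} = 34359738368.
Check values of n near the boundary:
  n = 59: C(59, 9) = 12565671261; 12565671261 < 34359738368? YES
  n = 60: C(60, 9) = 14783142660; 14783142660 < 34359738368? YES
  n = 61: C(61, 9) = 17341763505; 17341763505 < 34359738368? YES
  n = 62: C(62, 9) = 20286591270; 20286591270 < 34359738368? YES
  n = 63: C(63, 9) = 23667689815; 23667689815 < 34359738368? YES
  n = 64: C(64, 9) = 27540584512; 27540584512 < 34359738368? YES
  n = 65: C(65, 9) = 31966749880; 31966749880 < 34359738368? YES
  n = 66: C(66, 9) = 37014131440; 37014131440 < 34359738368? NO
The largest n with C(n, 9) < 34359738368 is n = 65 (where E[X] = 3995843735/4294967296 ≈ 0.93035). Hence R(9, 9) > 65, i.e. R(9, 9) ≥ 66.

Largest n = 65; hence R(9, 9) > 65.


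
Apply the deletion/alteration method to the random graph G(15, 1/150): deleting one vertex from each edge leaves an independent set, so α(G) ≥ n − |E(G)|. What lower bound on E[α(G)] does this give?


E[|E(G)|] = C(15, 2)·p = 105 · (1/150) = 7/10.
E[α(G)] ≥ n − E[|E(G)|] = 15 − 7/10 = 143/10.
Numerically: ≈ 14.30000.
(This is only a lower bound; the true E[α(G)] may be larger.)

E[α(G)] ≥ 143/10 ≈ 14.30000.


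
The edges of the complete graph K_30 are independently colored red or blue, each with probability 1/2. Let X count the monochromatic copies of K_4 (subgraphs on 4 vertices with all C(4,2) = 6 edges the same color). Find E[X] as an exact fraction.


Let X = Σ_S X_S over the C(30, 4) = 27405 subsets S of size 4, where X_S = 1 if the K_4 on S is monochromatic.
For a fixed S, the K_4 on S has C(4, 2) = 6 edges. P[all 6 edges red] = (1/2)^6, and likewise for blue, so P[monochromatic] = 2·(1/2)^6 = 2^{1 − 6} = 1/32.
Summing: E[X] = C(30, 4) · 2^{1 − 6} = 27405 · 1/32 = 27405/32.
Numerically: E[X] ≈ 856.406.

E[X] = C(30,4)·2^(1−C(4,2)) = 27405/32 ≈ 856.406.


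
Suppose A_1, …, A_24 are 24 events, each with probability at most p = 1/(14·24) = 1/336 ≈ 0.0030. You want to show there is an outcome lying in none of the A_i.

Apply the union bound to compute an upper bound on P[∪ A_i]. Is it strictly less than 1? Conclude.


Union bound: P[∪_{i=1}^{24} A_i] ≤ Σ_i P[A_i] ≤ 24·p = 24·(1/336) = 1/14.
Numerically: 1/14 ≈ 0.0714.
Is 1/14 < 1? YES.
Since P[∪ A_i] ≤ 1/14 < 1, the complement has P[∩ A_i^c] ≥ 1 − 1/14 = 13/14 > 0, so some outcome avoids every A_i.

24·p = 1/14 ≈ 0.0714; existence CERTIFIED by the union bound.


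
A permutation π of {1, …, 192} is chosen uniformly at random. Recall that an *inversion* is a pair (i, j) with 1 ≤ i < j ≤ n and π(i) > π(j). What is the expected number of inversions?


Write X = Σ X_I over the C(192, 2) = 18336 pairs i < j, with X_I the indicator of one inversion.
There are 18336 indicators.
For each fixed pair i < j, the values π(i) and π(j) are two distinct elements of {1, …, 192} in uniformly random order; by symmetry P[π(i) > π(j)] = 1/2.
By linearity: E[X] = 18336 · (1/2) = C(192, 2) · (1/2) = 18336/2 = 9168 ≈ 9168.0000.

E[X] = 9168 = 9168.0000.


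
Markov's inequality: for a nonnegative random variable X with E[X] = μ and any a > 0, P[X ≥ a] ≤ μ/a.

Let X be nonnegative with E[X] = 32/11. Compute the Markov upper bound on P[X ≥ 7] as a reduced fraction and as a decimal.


μ = E[X] = 32/11, a = 7.
Markov: P[X ≥ 7] ≤ μ/a = (32/11)/7 = 32/77.
Numerically: ≈ 0.415584.
(Since a = 7 > μ = 2.909091, the bound 32/77 is < 1 and informative.)

P[X ≥ 7] ≤ 32/77 ≈ 0.415584.
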